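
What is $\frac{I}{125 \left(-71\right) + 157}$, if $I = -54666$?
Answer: $\frac{9111}{1453} \approx 6.2705$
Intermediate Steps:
$\frac{I}{125 \left(-71\right) + 157} = - \frac{54666}{125 \left(-71\right) + 157} = - \frac{54666}{-8875 + 157} = - \frac{54666}{-8718} = \left(-54666\right) \left(- \frac{1}{8718}\right) = \frac{9111}{1453}$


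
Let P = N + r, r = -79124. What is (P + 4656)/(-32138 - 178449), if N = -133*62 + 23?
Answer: 82691/210587 ≈ 0.39267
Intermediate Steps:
N = -8223 (N = -8246 + 23 = -8223)
P = -87347 (P = -8223 - 79124 = -87347)
(P + 4656)/(-32138 - 178449) = (-87347 + 4656)/(-32138 - 178449) = -82691/(-210587) = -82691*(-1/210587) = 82691/210587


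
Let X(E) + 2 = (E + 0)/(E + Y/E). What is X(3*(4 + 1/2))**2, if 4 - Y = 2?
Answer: 555025/543169 ≈ 1.0218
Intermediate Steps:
Y = 2 (Y = 4 - 1*2 = 4 - 2 = 2)
X(E) = -2 + E/(E + 2/E) (X(E) = -2 + (E + 0)/(E + 2/E) = -2 + E/(E + 2/E))
X(3*(4 + 1/2))**2 = ((-4 - (3*(4 + 1/2))**2)/(2 + (3*(4 + 1/2))**2))**2 = ((-4 - (3*(9/2))**2)/(2 + (3*(9/2))**2))**2 = ((-4 - (27/2)**2)/(2 + (27/2)**2))**2 = ((-4 - 1*729/4)/(2 + 729/4))**2 = ((-4 - 729/4)/(737/4))**2 = ((4/737)*(-745/4))**2 = (-745/737)**2 = 555025/543169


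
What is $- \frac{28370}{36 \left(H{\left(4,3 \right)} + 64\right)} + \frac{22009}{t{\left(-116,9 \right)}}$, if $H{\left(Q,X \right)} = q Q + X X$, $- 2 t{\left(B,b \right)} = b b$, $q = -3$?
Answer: $- \frac{5497861}{9882} \approx -556.35$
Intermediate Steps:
$t{\left(B,b \right)} = - \frac{b^{2}}{2}$ ($t{\left(B,b \right)} = - \frac{b b}{2} = - \frac{b^{2}}{2}$)
$H{\left(Q,X \right)} = X^{2} - 3 Q$ ($H{\left(Q,X \right)} = - 3 Q + X X = - 3 Q + X^{2} = X^{2} - 3 Q$)
$- \frac{28370}{36 \left(H{\left(4,3 \right)} + 64\right)} + \frac{22009}{t{\left(-116,9 \right)}} = - \frac{28370}{36 \left(\left(3^{2} - 12\right) + 64\right)} + \frac{22009}{\left(- \frac{1}{2}\right) 9^{2}} = - \frac{28370}{36 \left(\left(9 - 12\right) + 64\right)} + \frac{22009}{\left(- \frac{1}{2}\right) 81} = - \frac{28370}{36 \left(-3 + 64\right)} + \frac{22009}{- \frac{81}{2}} = - \frac{28370}{36 \cdot 61} + 22009 \left(- \frac{2}{81}\right) = - \frac{28370}{2196} - \frac{44018}{81} = \left(-28370\right) \frac{1}{2196} - \frac{44018}{81} = - \frac{14185}{1098} - \frac{44018}{81} = - \frac{5497861}{9882}$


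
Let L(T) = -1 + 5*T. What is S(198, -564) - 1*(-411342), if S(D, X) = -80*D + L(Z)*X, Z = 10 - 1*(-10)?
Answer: 339666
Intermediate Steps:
Z = 20 (Z = 10 + 10 = 20)
S(D, X) = -80*D + 99*X (S(D, X) = -80*D + (-1 + 5*20)*X = -80*D + (-1 + 100)*X = -80*D + 99*X)
S(198, -564) - 1*(-411342) = (-80*198 + 99*(-564)) - 1*(-411342) = (-15840 - 55836) + 411342 = -71676 + 411342 = 339666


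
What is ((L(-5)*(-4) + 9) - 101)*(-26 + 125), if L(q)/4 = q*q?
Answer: -48708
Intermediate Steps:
L(q) = 4*q² (L(q) = 4*(q*q) = 4*q²)
((L(-5)*(-4) + 9) - 101)*(-26 + 125) = (((4*(-5)²)*(-4) + 9) - 101)*(-26 + 125) = (((4*25)*(-4) + 9) - 101)*99 = ((100*(-4) + 9) - 101)*99 = ((-400 + 9) - 101)*99 = (-391 - 101)*99 = -492*99 = -48708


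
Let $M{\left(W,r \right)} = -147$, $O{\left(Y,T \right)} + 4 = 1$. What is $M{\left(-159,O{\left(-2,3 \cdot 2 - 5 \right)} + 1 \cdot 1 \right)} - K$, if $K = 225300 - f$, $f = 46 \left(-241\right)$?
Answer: $-236533$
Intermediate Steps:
$O{\left(Y,T \right)} = -3$ ($O{\left(Y,T \right)} = -4 + 1 = -3$)
$f = -11086$
$K = 236386$ ($K = 225300 - -11086 = 225300 + 11086 = 236386$)
$M{\left(-159,O{\left(-2,3 \cdot 2 - 5 \right)} + 1 \cdot 1 \right)} - K = -147 - 236386 = -236533$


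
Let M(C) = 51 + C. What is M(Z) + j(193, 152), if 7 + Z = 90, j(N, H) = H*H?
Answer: 23238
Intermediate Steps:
j(N, H) = H²
Z = 83 (Z = -7 + 90 = 83)
M(Z) + j(193, 152) = (51 + 83) + 152² = 134 + 23104 = 23238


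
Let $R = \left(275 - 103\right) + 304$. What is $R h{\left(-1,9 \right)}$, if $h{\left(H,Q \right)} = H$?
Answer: $-476$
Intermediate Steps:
$R = 476$ ($R = 172 + 304 = 476$)
$R h{\left(-1,9 \right)} = 476 \left(-1\right) = -476$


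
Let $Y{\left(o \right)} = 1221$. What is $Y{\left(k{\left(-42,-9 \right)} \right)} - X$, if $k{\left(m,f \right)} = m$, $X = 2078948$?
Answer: $-2077727$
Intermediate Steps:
$Y{\left(k{\left(-42,-9 \right)} \right)} - X = 1221 - 2078948 = -2077727$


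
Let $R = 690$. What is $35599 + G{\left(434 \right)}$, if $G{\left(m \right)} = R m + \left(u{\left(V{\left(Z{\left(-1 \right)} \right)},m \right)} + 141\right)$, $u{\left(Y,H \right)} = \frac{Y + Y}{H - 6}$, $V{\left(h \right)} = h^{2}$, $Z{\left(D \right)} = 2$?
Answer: $\frac{35866402}{107} \approx 3.352 \cdot 10^{5}$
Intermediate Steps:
$u{\left(Y,H \right)} = \frac{2 Y}{-6 + H}$
$G{\left(m \right)} = 141 + \frac{8}{-6 + m} + 690 m$ ($G{\left(m \right)} = 690 m + \left(\frac{2 \cdot 2^{2}}{-6 + m} + 141\right) = 690 m + \left(2 \cdot 4 \frac{1}{-6 + m} + 141\right) = 690 m + \left(\frac{8}{-6 + m} + 141\right) = 690 m + \left(141 + \frac{8}{-6 + m}\right) = 141 + \frac{8}{-6 + m} + 690 m$)
$35599 + G{\left(434 \right)} = 35599 + \frac{-838 - 1735566 + 690 \cdot 434^{2}}{-6 + 434} = 35599 + \frac{-838 - 1735566 + 690 \cdot 188356}{428} = 35599 + \frac{-838 - 1735566 + 129965640}{428} = 35599 + \frac{1}{428} \cdot 128229236 = 35599 + \frac{32057309}{107} = \frac{35866402}{107}$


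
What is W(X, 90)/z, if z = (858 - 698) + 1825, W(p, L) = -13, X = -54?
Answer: -13/1985 ≈ -0.0065491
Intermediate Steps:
z = 1985 (z = 160 + 1825 = 1985)
W(X, 90)/z = -13/1985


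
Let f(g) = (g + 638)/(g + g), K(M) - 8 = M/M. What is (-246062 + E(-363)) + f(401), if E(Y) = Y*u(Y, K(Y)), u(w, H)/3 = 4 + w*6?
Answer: 1701383087/802 ≈ 2.1214e+6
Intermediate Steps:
K(M) = 9 (K(M) = 8 + M/M = 8 + 1 = 9)
u(w, H) = 12 + 18*w (u(w, H) = 3*(4 + w*6) = 3*(4 + 6*w) = 12 + 18*w)
f(g) = (638 + g)/(2*g) (f(g) = (638 + g)/((2*g)) = (638 + g)*(1/(2*g)) = (638 + g)/(2*g))
E(Y) = Y*(12 + 18*Y)
(-246062 + E(-363)) + f(401) = (-246062 + 6*(-363)*(2 + 3*(-363))) + (½)*(638 + 401)/401 = (-246062 + 6*(-363)*(2 - 1089)) + (½)*(1/401)*1039 = (-246062 + 6*(-363)*(-1087)) + 1039/802 = (-246062 + 2367486) + 1039/802 = 2121424 + 1039/802 = 1701383087/802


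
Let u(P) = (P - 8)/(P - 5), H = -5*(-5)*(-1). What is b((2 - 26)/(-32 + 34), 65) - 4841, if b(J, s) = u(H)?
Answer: -48399/10 ≈ -4839.9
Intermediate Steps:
H = -25 (H = 25*(-1) = -25)
u(P) = (-8 + P)/(-5 + P)
b(J, s) = 11/10 (b(J, s) = (-8 - 25)/(-5 - 25) = -33/(-30) = -1/30*(-33) = 11/10)
b((2 - 26)/(-32 + 34), 65) - 4841 = 11/10 - 4841 = -48399/10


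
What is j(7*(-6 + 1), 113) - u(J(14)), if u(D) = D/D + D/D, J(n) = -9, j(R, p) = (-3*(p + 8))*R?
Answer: 12703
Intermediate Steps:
j(R, p) = R*(-24 - 3*p) (j(R, p) = (-3*(8 + p))*R = (-24 - 3*p)*R = R*(-24 - 3*p))
u(D) = 2 (u(D) = 1 + 1 = 2)
j(7*(-6 + 1), 113) - u(J(14)) = -3*7*(-6 + 1)*(8 + 113) - 1*2 = -3*7*(-5)*121 - 2 = -3*(-35)*121 - 2 = 12705 - 2 = 12703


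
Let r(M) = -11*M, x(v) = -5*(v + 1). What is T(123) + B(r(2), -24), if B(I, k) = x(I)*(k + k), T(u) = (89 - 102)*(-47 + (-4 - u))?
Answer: -2778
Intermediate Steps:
x(v) = -5 - 5*v (x(v) = -5*(1 + v) = -5 - 5*v)
T(u) = 663 + 13*u (T(u) = -13*(-51 - u) = 663 + 13*u)
B(I, k) = 2*k*(-5 - 5*I) (B(I, k) = (-5 - 5*I)*(k + k) = (-5 - 5*I)*(2*k) = 2*k*(-5 - 5*I))
T(123) + B(r(2), -24) = (663 + 13*123) - 10*(-24)*(1 - 11*2) = (663 + 1599) - 10*(-24)*(1 - 22) = 2262 - 10*(-24)*(-21) = 2262 - 5040 = -2778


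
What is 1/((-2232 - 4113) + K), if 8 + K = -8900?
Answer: -1/15253 ≈ -6.5561e-5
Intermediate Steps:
K = -8908 (K = -8 - 8900 = -8908)
1/((-2232 - 4113) + K) = 1/((-2232 - 4113) - 8908) = 1/(-6345 - 8908) = 1/(-15253) = -1/15253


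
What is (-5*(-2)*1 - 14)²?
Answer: 16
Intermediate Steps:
(-5*(-2)*1 - 14)² = (10*1 - 14)² = (10 - 14)² = (-4)² = 16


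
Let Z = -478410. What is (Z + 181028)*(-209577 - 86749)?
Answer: 88122018532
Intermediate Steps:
(Z + 181028)*(-209577 - 86749) = (-478410 + 181028)*(-209577 - 86749) = -297382*(-296326) = 88122018532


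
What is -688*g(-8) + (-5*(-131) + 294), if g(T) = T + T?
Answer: 11957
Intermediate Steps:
g(T) = 2*T
-688*g(-8) + (-5*(-131) + 294) = -1376*(-8) + (-5*(-131) + 294) = -688*(-16) + (655 + 294) = 11008 + 949 = 11957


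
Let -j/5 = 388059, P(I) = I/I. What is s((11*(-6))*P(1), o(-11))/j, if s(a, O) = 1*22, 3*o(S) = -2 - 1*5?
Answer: -22/1940295 ≈ -1.1338e-5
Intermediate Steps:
P(I) = 1
o(S) = -7/3 (o(S) = (-2 - 1*5)/3 = (-2 - 5)/3 = (1/3)*(-7) = -7/3)
j = -1940295 (j = -5*388059 = -1940295)
s(a, O) = 22
s((11*(-6))*P(1), o(-11))/j = 22/(-1940295) = 22*(-1/1940295) = -22/1940295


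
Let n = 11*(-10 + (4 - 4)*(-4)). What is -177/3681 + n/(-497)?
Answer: 105647/609819 ≈ 0.17324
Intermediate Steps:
n = -110 (n = 11*(-10 + 0*(-4)) = 11*(-10 + 0) = 11*(-10) = -110)
-177/3681 + n/(-497) = -177/3681 - 110/(-497) = -177*1/3681 - 110*(-1/497) = -59/1227 + 110/497 = 105647/609819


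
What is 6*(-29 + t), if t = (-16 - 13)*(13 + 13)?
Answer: -4698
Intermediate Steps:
t = -754 (t = -29*26 = -754)
6*(-29 + t) = 6*(-29 - 754) = 6*(-783) = -4698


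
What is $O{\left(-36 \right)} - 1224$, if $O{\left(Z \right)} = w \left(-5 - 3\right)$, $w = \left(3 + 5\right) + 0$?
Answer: $-1288$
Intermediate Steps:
$w = 8$ ($w = 8 + 0 = 8$)
$O{\left(Z \right)} = -64$ ($O{\left(Z \right)} = 8 \left(-5 - 3\right) = 8 \left(-8\right) = -64$)
$O{\left(-36 \right)} - 1224 = -64 - 1224 = -1288$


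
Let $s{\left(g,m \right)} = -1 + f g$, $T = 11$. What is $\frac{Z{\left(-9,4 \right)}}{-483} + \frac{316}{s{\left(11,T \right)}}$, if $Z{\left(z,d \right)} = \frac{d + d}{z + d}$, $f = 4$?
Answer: $\frac{763484}{103845} \approx 7.3521$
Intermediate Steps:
$s{\left(g,m \right)} = -1 + 4 g$
$Z{\left(z,d \right)} = \frac{2 d}{d + z}$
$\frac{Z{\left(-9,4 \right)}}{-483} + \frac{316}{s{\left(11,T \right)}} = \frac{2 \cdot 4 \frac{1}{4 - 9}}{-483} + \frac{316}{-1 + 4 \cdot 11} = 2 \cdot 4 \frac{1}{-5} \left(- \frac{1}{483}\right) + \frac{316}{-1 + 44} = 2 \cdot 4 \left(- \frac{1}{5}\right) \left(- \frac{1}{483}\right) + \frac{316}{43} = \left(- \frac{8}{5}\right) \left(- \frac{1}{483}\right) + 316 \cdot \frac{1}{43} = \frac{8}{2415} + \frac{316}{43} = \frac{763484}{103845}$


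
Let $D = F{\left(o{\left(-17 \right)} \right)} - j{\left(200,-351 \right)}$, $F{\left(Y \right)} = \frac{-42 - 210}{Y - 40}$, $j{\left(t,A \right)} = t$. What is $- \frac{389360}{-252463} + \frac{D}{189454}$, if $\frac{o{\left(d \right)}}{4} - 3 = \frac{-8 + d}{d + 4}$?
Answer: $\frac{1621805892879}{1052262754444} \approx 1.5413$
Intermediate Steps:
$o{\left(d \right)} = 12 + \frac{4 \left(-8 + d\right)}{4 + d}$ ($o{\left(d \right)} = 12 + 4 \frac{-8 + d}{d + 4} = 12 + 4 \frac{-8 + d}{4 + d} = 12 + \frac{4 \left(-8 + d\right)}{4 + d}$)
$F{\left(Y \right)} = - \frac{252}{-40 + Y}$
$D = - \frac{4127}{22}$ ($D = - \frac{252}{-40 + \frac{16 \left(1 - 17\right)}{4 - 17}} - 200 = - \frac{252}{-40 + 16 \frac{1}{-13} \left(-16\right)} - 200 = - \frac{252}{-40 + 16 \left(- \frac{1}{13}\right) \left(-16\right)} - 200 = - \frac{252}{-40 + \frac{256}{13}} - 200 = - \frac{252}{- \frac{264}{13}} - 200 = \left(-252\right) \left(- \frac{13}{264}\right) - 200 = \frac{273}{22} - 200 = - \frac{4127}{22} \approx -187.59$)
$- \frac{389360}{-252463} + \frac{D}{189454} = - \frac{389360}{-252463} - \frac{4127}{22 \cdot 189454} = \left(-389360\right) \left(- \frac{1}{252463}\right) - \frac{4127}{4167988} = \frac{389360}{252463} - \frac{4127}{4167988} = \frac{1621805892879}{1052262754444}$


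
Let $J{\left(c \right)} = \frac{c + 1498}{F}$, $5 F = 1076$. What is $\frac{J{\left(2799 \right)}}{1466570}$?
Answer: $\frac{4297}{315605864} \approx 1.3615 \cdot 10^{-5}$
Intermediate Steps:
$F = \frac{1076}{5}$ ($F = \frac{1}{5} \cdot 1076 = \frac{1076}{5} \approx 215.2$)
$J{\left(c \right)} = \frac{3745}{538} + \frac{5 c}{1076}$ ($J{\left(c \right)} = \frac{c + 1498}{\frac{1076}{5}} = \left(1498 + c\right) \frac{5}{1076} = \frac{3745}{538} + \frac{5 c}{1076}$)
$\frac{J{\left(2799 \right)}}{1466570} = \frac{\frac{3745}{538} + \frac{5}{1076} \cdot 2799}{1466570} = \left(\frac{3745}{538} + \frac{13995}{1076}\right) \frac{1}{1466570} = \frac{21485}{1076} \cdot \frac{1}{1466570} = \frac{4297}{315605864}$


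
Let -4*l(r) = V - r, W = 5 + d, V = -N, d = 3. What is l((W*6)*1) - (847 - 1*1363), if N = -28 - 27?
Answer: 2057/4 ≈ 514.25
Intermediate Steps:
N = -55
V = 55 (V = -1*(-55) = 55)
W = 8 (W = 5 + 3 = 8)
l(r) = -55/4 + r/4 (l(r) = -(55 - r)/4 = -55/4 + r/4)
l((W*6)*1) - (847 - 1*1363) = (-55/4 + ((8*6)*1)/4) - (847 - 1*1363) = (-55/4 + (48*1)/4) - (847 - 1363) = (-55/4 + (¼)*48) - 1*(-516) = (-55/4 + 12) + 516 = -7/4 + 516 = 2057/4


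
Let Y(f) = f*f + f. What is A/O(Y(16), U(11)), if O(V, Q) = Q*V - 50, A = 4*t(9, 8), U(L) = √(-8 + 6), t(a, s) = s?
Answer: -400/37617 - 2176*I*√2/37617 ≈ -0.010633 - 0.081807*I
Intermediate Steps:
U(L) = I*√2 (U(L) = √(-2) = I*√2)
Y(f) = f + f² (Y(f) = f² + f = f + f²)
A = 32 (A = 4*8 = 32)
O(V, Q) = -50 + Q*V
A/O(Y(16), U(11)) = 32/(-50 + (I*√2)*(16*(1 + 16))) = 32/(-50 + (I*√2)*(16*17)) = 32/(-50 + (I*√2)*272) = 32/(-50 + 272*I*√2)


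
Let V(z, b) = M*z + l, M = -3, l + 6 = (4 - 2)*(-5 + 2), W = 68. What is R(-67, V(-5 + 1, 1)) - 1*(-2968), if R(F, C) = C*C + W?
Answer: 3036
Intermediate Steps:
l = -12 (l = -6 + (4 - 2)*(-5 + 2) = -6 + 2*(-3) = -6 - 6 = -12)
V(z, b) = -12 - 3*z (V(z, b) = -3*z - 12 = -12 - 3*z)
R(F, C) = 68 + C² (R(F, C) = C*C + 68 = C² + 68 = 68 + C²)
R(-67, V(-5 + 1, 1)) - 1*(-2968) = (68 + (-12 - 3*(-5 + 1))²) - 1*(-2968) = (68 + (-12 - 3*(-4))²) + 2968 = (68 + (-12 + 12)²) + 2968 = (68 + 0²) + 2968 = (68 + 0) + 2968 = 68 + 2968 = 3036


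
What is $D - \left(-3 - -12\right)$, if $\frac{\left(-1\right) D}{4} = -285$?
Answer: $1131$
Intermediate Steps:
$D = 1140$ ($D = \left(-4\right) \left(-285\right) = 1140$)
$D - \left(-3 - -12\right) = 1140 - \left(-3 - -12\right) = 1140 - \left(-3 + 12\right) = 1140 - 9 = 1131$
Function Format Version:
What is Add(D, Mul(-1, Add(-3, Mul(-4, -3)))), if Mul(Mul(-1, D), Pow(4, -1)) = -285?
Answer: 1131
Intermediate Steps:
D = 1140 (D = Mul(-4, -285) = 1140)
Add(D, Mul(-1, Add(-3, Mul(-4, -3)))) = Add(1140, Mul(-1, Add(-3, Mul(-4, -3)))) = Add(1140, Mul(-1, Add(-3, 12))) = Add(1140, Mul(-1, 9)) = Add(1140, -9) = 1131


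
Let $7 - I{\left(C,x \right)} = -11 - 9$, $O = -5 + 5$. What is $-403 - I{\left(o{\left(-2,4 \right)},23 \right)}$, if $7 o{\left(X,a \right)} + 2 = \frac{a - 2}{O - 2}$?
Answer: $-430$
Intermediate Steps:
$O = 0$
$o{\left(X,a \right)} = - \frac{1}{7} - \frac{a}{14}$ ($o{\left(X,a \right)} = - \frac{2}{7} + \frac{\left(a - 2\right) \frac{1}{0 - 2}}{7} = - \frac{2}{7} + \frac{\left(-2 + a\right) \frac{1}{-2}}{7} = - \frac{2}{7} + \frac{\left(-2 + a\right) \left(- \frac{1}{2}\right)}{7} = - \frac{2}{7} + \frac{1 - \frac{a}{2}}{7} = - \frac{2}{7} - \left(- \frac{1}{7} + \frac{a}{14}\right) = - \frac{1}{7} - \frac{a}{14}$)
$I{\left(C,x \right)} = 27$ ($I{\left(C,x \right)} = 7 - \left(-11 - 9\right) = 7 - -20 = 7 + 20 = 27$)
$-403 - I{\left(o{\left(-2,4 \right)},23 \right)} = -403 - 27 = -430$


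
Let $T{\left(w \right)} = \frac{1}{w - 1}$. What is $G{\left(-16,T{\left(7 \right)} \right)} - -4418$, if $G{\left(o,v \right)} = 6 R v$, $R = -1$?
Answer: $4417$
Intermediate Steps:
$T{\left(w \right)} = \frac{1}{-1 + w}$
$G{\left(o,v \right)} = - 6 v$ ($G{\left(o,v \right)} = 6 \left(-1\right) v = - 6 v$)
$G{\left(-16,T{\left(7 \right)} \right)} - -4418 = - \frac{6}{-1 + 7} - -4418 = - \frac{6}{6} + 4418 = \left(-6\right) \frac{1}{6} + 4418 = -1 + 4418 = 4417$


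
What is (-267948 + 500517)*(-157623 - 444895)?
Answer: -140127008742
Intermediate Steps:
(-267948 + 500517)*(-157623 - 444895) = 232569*(-602518) = -140127008742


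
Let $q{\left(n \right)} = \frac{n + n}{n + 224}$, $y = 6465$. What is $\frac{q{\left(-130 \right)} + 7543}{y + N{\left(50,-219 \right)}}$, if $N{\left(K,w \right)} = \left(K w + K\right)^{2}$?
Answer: $\frac{354391}{5584373855} \approx 6.3461 \cdot 10^{-5}$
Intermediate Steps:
$N{\left(K,w \right)} = \left(K + K w\right)^{2}$
$q{\left(n \right)} = \frac{2 n}{224 + n}$
$\frac{q{\left(-130 \right)} + 7543}{y + N{\left(50,-219 \right)}} = \frac{2 \left(-130\right) \frac{1}{224 - 130} + 7543}{6465 + 50^{2} \left(1 - 219\right)^{2}} = \frac{2 \left(-130\right) \frac{1}{94} + 7543}{6465 + 2500 \left(-218\right)^{2}} = \frac{2 \left(-130\right) \frac{1}{94} + 7543}{6465 + 2500 \cdot 47524} = \frac{- \frac{130}{47} + 7543}{6465 + 118810000} = \frac{354391}{47 \cdot 118816465} = \frac{354391}{47} \cdot \frac{1}{118816465} = \frac{354391}{5584373855}$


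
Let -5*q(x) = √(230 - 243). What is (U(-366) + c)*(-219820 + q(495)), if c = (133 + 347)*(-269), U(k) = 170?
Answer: 28345789000 + 25790*I*√13 ≈ 2.8346e+10 + 92987.0*I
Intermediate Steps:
c = -129120 (c = 480*(-269) = -129120)
q(x) = -I*√13/5 (q(x) = -√(230 - 243)/5 = -I*√13/5)
(U(-366) + c)*(-219820 + q(495)) = (170 - 129120)*(-219820 - I*√13/5) = -128950*(-219820 - I*√13/5) = 28345789000 + 25790*I*√13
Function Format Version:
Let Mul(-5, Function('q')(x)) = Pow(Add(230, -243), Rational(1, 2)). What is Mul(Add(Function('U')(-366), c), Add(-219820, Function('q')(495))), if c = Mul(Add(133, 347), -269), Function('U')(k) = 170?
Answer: Add(28345789000, Mul(25790, I, Pow(13, Rational(1, 2)))) ≈ Add(2.8346e+10, Mul(92987., I))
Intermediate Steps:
c = -129120 (c = Mul(480, -269) = -129120)
Function('q')(x) = Mul(Rational(-1, 5), I, Pow(13, Rational(1, 2))) (Function('q')(x) = Mul(Rational(-1, 5), Pow(Add(230, -243), Rational(1, 2))) = Mul(Rational(-1, 5), Pow(-13, Rational(1, 2))) = Mul(Rational(-1, 5), Mul(I, Pow(13, Rational(1, 2)))) = Mul(Rational(-1, 5), I, Pow(13, Rational(1, 2))))
Mul(Add(Function('U')(-366), c), Add(-219820, Function('q')(495))) = Mul(Add(170, -129120), Add(-219820, Mul(Rational(-1, 5), I, Pow(13, Rational(1, 2))))) = Mul(-128950, Add(-219820, Mul(Rational(-1, 5), I, Pow(13, Rational(1, 2))))) = Add(28345789000, Mul(25790, I, Pow(13, Rational(1, 2))))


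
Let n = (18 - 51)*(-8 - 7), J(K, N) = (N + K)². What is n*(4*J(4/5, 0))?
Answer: 6336/5 ≈ 1267.2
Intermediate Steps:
J(K, N) = (K + N)²
n = 495 (n = -33*(-15) = 495)
n*(4*J(4/5, 0)) = 495*(4*(4/5 + 0)²) = 495*(4*(4*(⅕) + 0)²) = 495*(4*(⅘ + 0)²) = 495*(4*(⅘)²) = 495*(4*(16/25)) = 495*(64/25) = 6336/5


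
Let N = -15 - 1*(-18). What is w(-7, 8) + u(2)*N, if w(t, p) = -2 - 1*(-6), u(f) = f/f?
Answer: 7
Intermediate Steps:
N = 3 (N = -15 + 18 = 3)
u(f) = 1
w(t, p) = 4 (w(t, p) = -2 + 6 = 4)
w(-7, 8) + u(2)*N = 4 + 1*3 = 4 + 3 = 7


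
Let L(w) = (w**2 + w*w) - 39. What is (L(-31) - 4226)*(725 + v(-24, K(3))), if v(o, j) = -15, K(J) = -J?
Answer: -1663530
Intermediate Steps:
L(w) = -39 + 2*w**2 (L(w) = (w**2 + w**2) - 39 = 2*w**2 - 39 = -39 + 2*w**2)
(L(-31) - 4226)*(725 + v(-24, K(3))) = ((-39 + 2*(-31)**2) - 4226)*(725 - 15) = ((-39 + 2*961) - 4226)*710 = ((-39 + 1922) - 4226)*710 = (1883 - 4226)*710 = -2343*710 = -1663530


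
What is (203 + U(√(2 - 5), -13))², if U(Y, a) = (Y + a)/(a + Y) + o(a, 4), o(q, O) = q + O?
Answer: 38025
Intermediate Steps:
o(q, O) = O + q
U(Y, a) = 5 + a (U(Y, a) = (Y + a)/(a + Y) + (4 + a) = (Y + a)/(Y + a) + (4 + a) = 1 + (4 + a) = 5 + a)
(203 + U(√(2 - 5), -13))² = (203 + (5 - 13))² = (203 - 8)² = 195² = 38025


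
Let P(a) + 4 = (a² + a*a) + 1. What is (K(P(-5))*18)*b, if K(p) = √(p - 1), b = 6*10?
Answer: 1080*√46 ≈ 7324.9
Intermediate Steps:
b = 60
P(a) = -3 + 2*a² (P(a) = -4 + ((a² + a*a) + 1) = -4 + ((a² + a²) + 1) = -4 + (2*a² + 1) = -4 + (1 + 2*a²) = -3 + 2*a²)
K(p) = √(-1 + p)
(K(P(-5))*18)*b = (√(-1 + (-3 + 2*(-5)²))*18)*60 = (√(-1 + (-3 + 2*25))*18)*60 = (√(-1 + (-3 + 50))*18)*60 = (√(-1 + 47)*18)*60 = (√46*18)*60 = (18*√46)*60 = 1080*√46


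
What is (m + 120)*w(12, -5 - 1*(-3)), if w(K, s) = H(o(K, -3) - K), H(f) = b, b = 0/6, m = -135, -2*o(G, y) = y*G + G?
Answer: 0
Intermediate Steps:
o(G, y) = -G/2 - G*y/2 (o(G, y) = -(y*G + G)/2 = -(G*y + G)/2 = -(G + G*y)/2 = -G/2 - G*y/2)
b = 0 (b = 0*(⅙) = 0)
H(f) = 0
w(K, s) = 0
(m + 120)*w(12, -5 - 1*(-3)) = (-135 + 120)*0 = -15*0 = 0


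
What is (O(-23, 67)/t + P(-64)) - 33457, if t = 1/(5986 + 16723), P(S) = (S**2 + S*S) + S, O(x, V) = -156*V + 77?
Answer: -235631204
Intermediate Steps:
O(x, V) = 77 - 156*V
P(S) = S + 2*S**2 (P(S) = (S**2 + S**2) + S = 2*S**2 + S = S + 2*S**2)
t = 1/22709 ≈ 4.4035e-5
(O(-23, 67)/t + P(-64)) - 33457 = ((77 - 156*67)/(1/22709) - 64*(1 + 2*(-64))) - 33457 = ((77 - 10452)*22709 - 64*(1 - 128)) - 33457 = (-10375*22709 - 64*(-127)) - 33457 = (-235605875 + 8128) - 33457 = -235597747 - 33457 = -235631204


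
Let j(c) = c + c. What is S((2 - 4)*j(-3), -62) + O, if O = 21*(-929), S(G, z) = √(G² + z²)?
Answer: -19509 + 2*√997 ≈ -19446.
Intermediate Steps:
j(c) = 2*c
O = -19509
S((2 - 4)*j(-3), -62) + O = √(((2 - 4)*(2*(-3)))² + (-62)²) - 19509 = √((-2*(-6))² + 3844) - 19509 = √(12² + 3844) - 19509 = √(144 + 3844) - 19509 = √3988 - 19509 = 2*√997 - 19509 = -19509 + 2*√997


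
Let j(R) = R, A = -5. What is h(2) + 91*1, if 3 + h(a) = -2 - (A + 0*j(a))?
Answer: 91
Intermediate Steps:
h(a) = 0 (h(a) = -3 + (-2 - (-5 + 0*a)) = -3 + (-2 - (-5 + 0)) = -3 + (-2 - 1*(-5)) = -3 + (-2 + 5) = -3 + 3 = 0)
h(2) + 91*1 = 0 + 91*1 = 0 + 91 = 91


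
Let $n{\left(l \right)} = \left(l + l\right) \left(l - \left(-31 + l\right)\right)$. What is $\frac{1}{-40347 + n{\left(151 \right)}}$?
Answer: $- \frac{1}{30985} \approx -3.2274 \cdot 10^{-5}$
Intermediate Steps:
$n{\left(l \right)} = 62 l$ ($n{\left(l \right)} = 2 l 31 = 62 l$)
$\frac{1}{-40347 + n{\left(151 \right)}} = \frac{1}{-40347 + 62 \cdot 151} = \frac{1}{-40347 + 9362} = \frac{1}{-30985} = - \frac{1}{30985}$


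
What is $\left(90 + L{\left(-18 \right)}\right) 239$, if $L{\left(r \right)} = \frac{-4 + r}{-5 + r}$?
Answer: $\frac{499988}{23} \approx 21739.0$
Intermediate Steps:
$L{\left(r \right)} = \frac{-4 + r}{-5 + r}$
$\left(90 + L{\left(-18 \right)}\right) 239 = \left(90 + \frac{-4 - 18}{-5 - 18}\right) 239 = \left(90 + \frac{1}{-23} \left(-22\right)\right) 239 = \left(90 - - \frac{22}{23}\right) 239 = \left(90 + \frac{22}{23}\right) 239 = \frac{2092}{23} \cdot 239 = \frac{499988}{23}$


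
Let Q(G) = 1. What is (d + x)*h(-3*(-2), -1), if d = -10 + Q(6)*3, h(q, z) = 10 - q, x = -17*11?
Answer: -776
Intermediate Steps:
x = -187
d = -7 (d = -10 + 1*3 = -10 + 3 = -7)
(d + x)*h(-3*(-2), -1) = (-7 - 187)*(10 - (-3)*(-2)) = -194*(10 - 1*6) = -194*(10 - 6) = -194*4 = -776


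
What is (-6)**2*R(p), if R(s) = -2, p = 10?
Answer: -72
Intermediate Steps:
(-6)**2*R(p) = (-6)**2*(-2) = 36*(-2) = -72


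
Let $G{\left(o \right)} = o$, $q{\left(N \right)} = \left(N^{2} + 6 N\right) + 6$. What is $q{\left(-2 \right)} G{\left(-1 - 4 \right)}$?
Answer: $10$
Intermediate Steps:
$q{\left(N \right)} = 6 + N^{2} + 6 N$
$q{\left(-2 \right)} G{\left(-1 - 4 \right)} = \left(6 + \left(-2\right)^{2} + 6 \left(-2\right)\right) \left(-1 - 4\right) = \left(6 + 4 - 12\right) \left(-5\right) = \left(-2\right) \left(-5\right) = 10$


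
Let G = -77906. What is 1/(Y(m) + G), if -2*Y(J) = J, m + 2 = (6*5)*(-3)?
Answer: -1/77860 ≈ -1.2844e-5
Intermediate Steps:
m = -92 (m = -2 + (6*5)*(-3) = -2 + 30*(-3) = -2 - 90 = -92)
Y(J) = -J/2
1/(Y(m) + G) = 1/(-1/2*(-92) - 77906) = 1/(46 - 77906) = 1/(-77860) = -1/77860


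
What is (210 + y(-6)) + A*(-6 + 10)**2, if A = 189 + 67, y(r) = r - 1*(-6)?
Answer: 4306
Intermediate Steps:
y(r) = 6 + r (y(r) = r + 6 = 6 + r)
A = 256
(210 + y(-6)) + A*(-6 + 10)**2 = (210 + (6 - 6)) + 256*(-6 + 10)**2 = (210 + 0) + 256*4**2 = 210 + 256*16 = 210 + 4096 = 4306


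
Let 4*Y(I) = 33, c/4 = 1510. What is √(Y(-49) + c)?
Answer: √24193/2 ≈ 77.771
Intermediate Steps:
c = 6040 (c = 4*1510 = 6040)
Y(I) = 33/4 (Y(I) = (¼)*33 = 33/4)
√(Y(-49) + c) = √(33/4 + 6040) = √(24193/4) = √24193/2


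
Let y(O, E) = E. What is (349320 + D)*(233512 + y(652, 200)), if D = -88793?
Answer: 60888286224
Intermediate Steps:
(349320 + D)*(233512 + y(652, 200)) = (349320 - 88793)*(233512 + 200) = 260527*233712 = 60888286224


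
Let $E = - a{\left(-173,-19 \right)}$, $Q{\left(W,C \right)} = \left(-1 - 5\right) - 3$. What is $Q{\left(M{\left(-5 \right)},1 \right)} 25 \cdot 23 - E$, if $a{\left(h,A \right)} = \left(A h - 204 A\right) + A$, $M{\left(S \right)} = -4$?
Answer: $1969$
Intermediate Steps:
$a{\left(h,A \right)} = - 203 A + A h$ ($a{\left(h,A \right)} = \left(- 204 A + A h\right) + A = - 203 A + A h$)
$Q{\left(W,C \right)} = -9$ ($Q{\left(W,C \right)} = -6 - 3 = -9$)
$E = -7144$ ($E = - \left(-19\right) \left(-203 - 173\right) = - \left(-19\right) \left(-376\right) = \left(-1\right) 7144 = -7144$)
$Q{\left(M{\left(-5 \right)},1 \right)} 25 \cdot 23 - E = \left(-9\right) 25 \cdot 23 - -7144 = \left(-225\right) 23 + 7144 = -5175 + 7144 = 1969$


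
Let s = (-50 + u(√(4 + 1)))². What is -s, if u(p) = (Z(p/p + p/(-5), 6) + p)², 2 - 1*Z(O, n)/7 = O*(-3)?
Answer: -43861161/25 + 2746688*√5/5 ≈ -5.2609e+5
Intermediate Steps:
Z(O, n) = 14 + 21*O (Z(O, n) = 14 - 7*O*(-3) = 14 - (-21)*O = 14 + 21*O)
u(p) = (35 - 16*p/5)² (u(p) = ((14 + 21*(p/p + p/(-5))) + p)² = ((14 + 21*(1 + p*(-⅕))) + p)² = ((14 + 21*(1 - p/5)) + p)² = ((14 + (21 - 21*p/5)) + p)² = ((35 - 21*p/5) + p)² = (35 - 16*p/5)²)
s = (-50 + (175 - 16*√5)²/25)² (s = (-50 + (175 - 16*√(4 + 1))²/25)² = (-50 + (175 - 16*√5)²/25)² ≈ 5.2609e+5)
-s = -(43861161/25 - 2746688*√5/5) = -43861161/25 + 2746688*√5/5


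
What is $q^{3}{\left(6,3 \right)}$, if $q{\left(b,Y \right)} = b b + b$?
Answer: $74088$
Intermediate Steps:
$q{\left(b,Y \right)} = b + b^{2}$ ($q{\left(b,Y \right)} = b^{2} + b = b + b^{2}$)
$q^{3}{\left(6,3 \right)} = \left(6 \left(1 + 6\right)\right)^{3} = \left(6 \cdot 7\right)^{3} = 42^{3} = 74088$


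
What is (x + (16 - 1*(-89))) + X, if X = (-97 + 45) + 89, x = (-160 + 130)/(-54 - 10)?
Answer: 4559/32 ≈ 142.47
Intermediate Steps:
x = 15/32 (x = -30/(-64) = -30*(-1/64) = 15/32 ≈ 0.46875)
X = 37 (X = -52 + 89 = 37)
(x + (16 - 1*(-89))) + X = (15/32 + (16 - 1*(-89))) + 37 = (15/32 + (16 + 89)) + 37 = (15/32 + 105) + 37 = 3375/32 + 37 = 4559/32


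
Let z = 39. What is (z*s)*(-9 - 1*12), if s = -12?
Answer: 9828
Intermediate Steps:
(z*s)*(-9 - 1*12) = (39*(-12))*(-9 - 1*12) = -468*(-9 - 12) = -468*(-21) = 9828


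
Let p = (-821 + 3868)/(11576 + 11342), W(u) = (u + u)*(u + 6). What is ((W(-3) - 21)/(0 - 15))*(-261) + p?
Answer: -77745539/114590 ≈ -678.47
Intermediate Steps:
W(u) = 2*u*(6 + u) (W(u) = (2*u)*(6 + u) = 2*u*(6 + u))
p = 3047/22918 ≈ 0.13295
((W(-3) - 21)/(0 - 15))*(-261) + p = ((2*(-3)*(6 - 3) - 21)/(0 - 15))*(-261) + 3047/22918 = ((2*(-3)*3 - 21)/(-15))*(-261) + 3047/22918 = ((-18 - 21)*(-1/15))*(-261) + 3047/22918 = -39*(-1/15)*(-261) + 3047/22918 = (13/5)*(-261) + 3047/22918 = -3393/5 + 3047/22918 = -77745539/114590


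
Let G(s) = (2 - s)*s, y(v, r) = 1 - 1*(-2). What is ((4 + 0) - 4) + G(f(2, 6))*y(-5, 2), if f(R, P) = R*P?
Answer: -360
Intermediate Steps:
f(R, P) = P*R
y(v, r) = 3 (y(v, r) = 1 + 2 = 3)
G(s) = s*(2 - s)
((4 + 0) - 4) + G(f(2, 6))*y(-5, 2) = ((4 + 0) - 4) + ((6*2)*(2 - 6*2))*3 = (4 - 4) + (12*(2 - 1*12))*3 = 0 + (12*(2 - 12))*3 = 0 + (12*(-10))*3 = 0 - 120*3 = 0 - 360 = -360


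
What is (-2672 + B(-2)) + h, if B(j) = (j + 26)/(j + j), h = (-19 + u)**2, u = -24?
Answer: -829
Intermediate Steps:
h = 1849 (h = (-19 - 24)**2 = (-43)**2 = 1849)
B(j) = (26 + j)/(2*j) (B(j) = (26 + j)/((2*j)) = (26 + j)*(1/(2*j)) = (26 + j)/(2*j))
(-2672 + B(-2)) + h = (-2672 + (1/2)*(26 - 2)/(-2)) + 1849 = (-2672 + (1/2)*(-1/2)*24) + 1849 = (-2672 - 6) + 1849 = -2678 + 1849 = -829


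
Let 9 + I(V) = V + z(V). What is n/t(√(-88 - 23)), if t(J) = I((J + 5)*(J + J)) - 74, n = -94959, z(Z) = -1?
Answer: 94959*I/(2*(5*√111 + 153*I)) ≈ 277.44 + 95.522*I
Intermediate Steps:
I(V) = -10 + V (I(V) = -9 + (V - 1) = -9 + (-1 + V) = -10 + V)
t(J) = -84 + 2*J*(5 + J) (t(J) = (-10 + (J + 5)*(J + J)) - 74 = (-10 + (5 + J)*(2*J)) - 74 = (-10 + 2*J*(5 + J)) - 74 = -84 + 2*J*(5 + J))
n/t(√(-88 - 23)) = -94959/(-84 + 2*√(-88 - 23)*(5 + √(-88 - 23))) = -94959/(-84 + 2*√(-111)*(5 + √(-111))) = -94959/(-84 + 2*(I*√111)*(5 + I*√111)) = -94959/(-84 + 2*I*√111*(5 + I*√111))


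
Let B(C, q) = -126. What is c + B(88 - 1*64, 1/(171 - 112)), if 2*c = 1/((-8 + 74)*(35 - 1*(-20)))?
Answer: -914759/7260 ≈ -126.00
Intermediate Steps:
c = 1/7260 (c = 1/(2*(((-8 + 74)*(35 - 1*(-20))))) = 1/(2*((66*(35 + 20)))) = 1/(2*((66*55))) = (½)/3630 = (½)*(1/3630) = 1/7260 ≈ 0.00013774)
c + B(88 - 1*64, 1/(171 - 112)) = 1/7260 - 126 = -914759/7260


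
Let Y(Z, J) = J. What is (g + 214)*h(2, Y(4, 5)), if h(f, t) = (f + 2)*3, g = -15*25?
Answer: -1932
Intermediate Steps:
g = -375
h(f, t) = 6 + 3*f (h(f, t) = (2 + f)*3 = 6 + 3*f)
(g + 214)*h(2, Y(4, 5)) = (-375 + 214)*(6 + 3*2) = -161*(6 + 6) = -161*12 = -1932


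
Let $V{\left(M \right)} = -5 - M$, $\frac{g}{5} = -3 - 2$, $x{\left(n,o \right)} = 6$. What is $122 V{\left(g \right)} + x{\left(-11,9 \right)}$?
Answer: $2446$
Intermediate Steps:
$g = -25$ ($g = 5 \left(-3 - 2\right) = 5 \left(-5\right) = -25$)
$122 V{\left(g \right)} + x{\left(-11,9 \right)} = 122 \left(-5 - -25\right) + 6 = 122 \left(-5 + 25\right) + 6 = 122 \cdot 20 + 6 = 2440 + 6 = 2446$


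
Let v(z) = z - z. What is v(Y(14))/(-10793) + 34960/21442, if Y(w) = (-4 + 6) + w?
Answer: 17480/10721 ≈ 1.6304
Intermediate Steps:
Y(w) = 2 + w
v(z) = 0
v(Y(14))/(-10793) + 34960/21442 = 0/(-10793) + 34960/21442 = 0*(-1/10793) + 34960*(1/21442) = 0 + 17480/10721 = 17480/10721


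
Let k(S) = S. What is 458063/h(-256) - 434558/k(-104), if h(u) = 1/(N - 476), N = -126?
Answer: -14338986873/52 ≈ -2.7575e+8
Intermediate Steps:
h(u) = -1/602 (h(u) = 1/(-126 - 476) = 1/(-602) = -1/602)
458063/h(-256) - 434558/k(-104) = 458063/(-1/602) - 434558/(-104) = 458063*(-602) - 434558*(-1/104) = -275753926 + 217279/52 = -14338986873/52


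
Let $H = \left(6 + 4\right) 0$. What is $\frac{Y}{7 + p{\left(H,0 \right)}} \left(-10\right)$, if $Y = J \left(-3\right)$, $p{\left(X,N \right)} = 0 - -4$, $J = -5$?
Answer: $- \frac{150}{11} \approx -13.636$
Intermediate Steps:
$H = 0$ ($H = 10 \cdot 0 = 0$)
$p{\left(X,N \right)} = 4$ ($p{\left(X,N \right)} = 0 + 4 = 4$)
$Y = 15$ ($Y = \left(-5\right) \left(-3\right) = 15$)
$\frac{Y}{7 + p{\left(H,0 \right)}} \left(-10\right) = \frac{15}{7 + 4} \left(-10\right) = \frac{15}{11} \left(-10\right) = - \frac{150}{11}$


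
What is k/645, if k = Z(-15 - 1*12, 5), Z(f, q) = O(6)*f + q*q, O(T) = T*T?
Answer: -947/645 ≈ -1.4682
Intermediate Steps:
O(T) = T²
Z(f, q) = q² + 36*f (Z(f, q) = 6²*f + q*q = 36*f + q² = q² + 36*f)
k = -947 (k = 5² + 36*(-15 - 1*12) = 25 + 36*(-15 - 12) = 25 + 36*(-27) = 25 - 972 = -947)
k/645 = -947/645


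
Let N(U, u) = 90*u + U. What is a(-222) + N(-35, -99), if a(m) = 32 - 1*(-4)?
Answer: -8909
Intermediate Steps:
N(U, u) = U + 90*u
a(m) = 36 (a(m) = 32 + 4 = 36)
a(-222) + N(-35, -99) = 36 + (-35 + 90*(-99)) = 36 + (-35 - 8910) = 36 - 8945 = -8909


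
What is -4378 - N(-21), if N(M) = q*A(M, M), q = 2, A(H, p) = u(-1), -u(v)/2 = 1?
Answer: -4374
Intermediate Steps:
u(v) = -2 (u(v) = -2*1 = -2)
A(H, p) = -2
N(M) = -4 (N(M) = 2*(-2) = -4)
-4378 - N(-21) = -4378 - 1*(-4) = -4378 + 4 = -4374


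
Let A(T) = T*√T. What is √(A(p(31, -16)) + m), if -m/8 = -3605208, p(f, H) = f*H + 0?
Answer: 8*√(450651 - 31*I*√31) ≈ 5370.4 - 1.0284*I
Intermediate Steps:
p(f, H) = H*f (p(f, H) = H*f + 0 = H*f)
A(T) = T^(3/2)
m = 28841664 (m = -8*(-3605208) = 28841664)
√(A(p(31, -16)) + m) = √((-16*31)^(3/2) + 28841664) = √((-496)^(3/2) + 28841664) = √(-1984*I*√31 + 28841664) = √(28841664 - 1984*I*√31)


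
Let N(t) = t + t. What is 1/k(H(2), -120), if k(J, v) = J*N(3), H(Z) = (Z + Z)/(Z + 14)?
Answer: 2/3 ≈ 0.66667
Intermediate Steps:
N(t) = 2*t
H(Z) = 2*Z/(14 + Z) (H(Z) = (2*Z)/(14 + Z) = 2*Z/(14 + Z))
k(J, v) = 6*J (k(J, v) = J*(2*3) = J*6 = 6*J)
1/k(H(2), -120) = 1/(6*(2*2/(14 + 2))) = 1/(6*(2*2/16)) = 1/(6*(2*2*(1/16))) = 1/(6*(1/4)) = 1/(3/2) = 2/3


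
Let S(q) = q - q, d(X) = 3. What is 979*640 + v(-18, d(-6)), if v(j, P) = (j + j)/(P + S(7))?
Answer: 626548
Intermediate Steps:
S(q) = 0
v(j, P) = 2*j/P (v(j, P) = (j + j)/(P + 0) = (2*j)/P = 2*j/P)
979*640 + v(-18, d(-6)) = 979*640 + 2*(-18)/3 = 626560 + 2*(-18)*(1/3) = 626560 - 12 = 626548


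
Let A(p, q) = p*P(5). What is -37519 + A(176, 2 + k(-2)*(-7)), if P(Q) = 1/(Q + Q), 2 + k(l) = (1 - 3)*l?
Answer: -187507/5 ≈ -37501.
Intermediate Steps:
k(l) = -2 - 2*l (k(l) = -2 + (1 - 3)*l = -2 - 2*l)
P(Q) = 1/(2*Q)
A(p, q) = p/10 (A(p, q) = p*((½)/5) = p*((½)*(⅕)) = p*(⅒) = p/10)
-37519 + A(176, 2 + k(-2)*(-7)) = -37519 + (⅒)*176 = -37519 + 88/5 = -187507/5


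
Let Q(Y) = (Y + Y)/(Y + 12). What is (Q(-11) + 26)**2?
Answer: 16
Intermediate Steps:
Q(Y) = 2*Y/(12 + Y) (Q(Y) = (2*Y)/(12 + Y) = 2*Y/(12 + Y))
(Q(-11) + 26)**2 = (2*(-11)/(12 - 11) + 26)**2 = (2*(-11)/1 + 26)**2 = (2*(-11)*1 + 26)**2 = (-22 + 26)**2 = 4**2 = 16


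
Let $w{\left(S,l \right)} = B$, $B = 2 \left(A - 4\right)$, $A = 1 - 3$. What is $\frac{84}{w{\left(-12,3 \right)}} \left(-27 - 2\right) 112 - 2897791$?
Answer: $-2875055$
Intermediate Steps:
$A = -2$
$B = -12$ ($B = 2 \left(-2 - 4\right) = 2 \left(-6\right) = -12$)
$w{\left(S,l \right)} = -12$
$\frac{84}{w{\left(-12,3 \right)}} \left(-27 - 2\right) 112 - 2897791 = \frac{84}{-12} \left(-27 - 2\right) 112 - 2897791 = 84 \left(- \frac{1}{12}\right) \left(-27 - 2\right) 112 - 2897791 = \left(-7\right) \left(-29\right) 112 - 2897791 = 203 \cdot 112 - 2897791 = 22736 - 2897791 = -2875055$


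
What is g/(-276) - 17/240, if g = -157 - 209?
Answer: 6929/5520 ≈ 1.2553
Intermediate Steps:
g = -366
g/(-276) - 17/240 = -366/(-276) - 17/240 = -366*(-1/276) - 17*1/240 = 61/46 - 17/240 = 6929/5520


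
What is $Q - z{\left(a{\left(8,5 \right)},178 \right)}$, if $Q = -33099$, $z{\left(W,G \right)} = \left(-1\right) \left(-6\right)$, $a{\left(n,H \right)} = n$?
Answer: $-33105$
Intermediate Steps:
$z{\left(W,G \right)} = 6$
$Q - z{\left(a{\left(8,5 \right)},178 \right)} = -33099 - 6 = -33105$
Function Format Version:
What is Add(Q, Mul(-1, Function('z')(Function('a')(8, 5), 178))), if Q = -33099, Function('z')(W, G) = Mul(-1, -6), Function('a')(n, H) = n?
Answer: -33105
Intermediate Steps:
Function('z')(W, G) = 6
Add(Q, Mul(-1, Function('z')(Function('a')(8, 5), 178))) = Add(-33099, Mul(-1, 6)) = Add(-33099, -6) = -33105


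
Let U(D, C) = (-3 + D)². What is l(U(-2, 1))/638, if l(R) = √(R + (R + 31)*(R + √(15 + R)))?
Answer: √(1425 + 112*√10)/638 ≈ 0.066113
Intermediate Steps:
l(R) = √(R + (31 + R)*(R + √(15 + R)))
l(U(-2, 1))/638 = √(((-3 - 2)²)² + 31*√(15 + (-3 - 2)²) + 32*(-3 - 2)² + (-3 - 2)²*√(15 + (-3 - 2)²))/638 = √(((-5)²)² + 31*√(15 + (-5)²) + 32*(-5)² + (-5)²*√(15 + (-5)²))*(1/638) = √(25² + 31*√(15 + 25) + 32*25 + 25*√(15 + 25))*(1/638) = √(625 + 31*√40 + 800 + 25*√40)*(1/638) = √(625 + 31*(2*√10) + 800 + 25*(2*√10))*(1/638) = √(625 + 62*√10 + 800 + 50*√10)*(1/638) = √(1425 + 112*√10)*(1/638) = √(1425 + 112*√10)/638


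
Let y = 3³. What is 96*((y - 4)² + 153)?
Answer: 65472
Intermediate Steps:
y = 27
96*((y - 4)² + 153) = 96*((27 - 4)² + 153) = 96*(23² + 153) = 96*(529 + 153) = 96*682 = 65472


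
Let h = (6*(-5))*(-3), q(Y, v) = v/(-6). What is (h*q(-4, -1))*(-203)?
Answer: -3045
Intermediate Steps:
q(Y, v) = -v/6 (q(Y, v) = v*(-⅙) = -v/6)
h = 90 (h = -30*(-3) = 90)
(h*q(-4, -1))*(-203) = (90*(-⅙*(-1)))*(-203) = (90*(⅙))*(-203) = 15*(-203) = -3045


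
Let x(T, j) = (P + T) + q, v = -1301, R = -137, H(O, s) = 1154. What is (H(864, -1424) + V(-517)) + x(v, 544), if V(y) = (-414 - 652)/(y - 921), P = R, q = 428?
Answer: 104069/719 ≈ 144.74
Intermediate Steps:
P = -137
V(y) = -1066/(-921 + y)
x(T, j) = 291 + T (x(T, j) = (-137 + T) + 428 = 291 + T)
(H(864, -1424) + V(-517)) + x(v, 544) = (1154 - 1066/(-921 - 517)) + (291 - 1301) = (1154 - 1066/(-1438)) - 1010 = (1154 - 1066*(-1/1438)) - 1010 = (1154 + 533/719) - 1010 = 830259/719 - 1010 = 104069/719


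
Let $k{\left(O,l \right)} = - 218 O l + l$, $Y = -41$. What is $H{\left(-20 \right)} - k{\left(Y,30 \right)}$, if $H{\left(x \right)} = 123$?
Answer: $-268047$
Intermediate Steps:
$k{\left(O,l \right)} = l - 218 O l$ ($k{\left(O,l \right)} = - 218 O l + l = l - 218 O l$)
$H{\left(-20 \right)} - k{\left(Y,30 \right)} = 123 - 30 \left(1 - -8938\right) = 123 - 30 \left(1 + 8938\right) = 123 - 30 \cdot 8939 = 123 - 268170 = -268047$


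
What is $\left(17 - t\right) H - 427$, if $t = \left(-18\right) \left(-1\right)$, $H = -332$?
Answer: $-95$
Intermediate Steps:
$t = 18$
$\left(17 - t\right) H - 427 = \left(17 - 18\right) \left(-332\right) - 427 = \left(-1\right) \left(-332\right) - 427 = 332 - 427 = -95$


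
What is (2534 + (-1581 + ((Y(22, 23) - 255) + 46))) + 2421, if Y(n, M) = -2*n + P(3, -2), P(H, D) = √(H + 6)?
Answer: 3124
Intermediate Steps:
P(H, D) = √(6 + H)
Y(n, M) = 3 - 2*n (Y(n, M) = -2*n + √(6 + 3) = -2*n + √9 = -2*n + 3 = 3 - 2*n)
(2534 + (-1581 + ((Y(22, 23) - 255) + 46))) + 2421 = (2534 + (-1581 + (((3 - 2*22) - 255) + 46))) + 2421 = (2534 + (-1581 + (((3 - 44) - 255) + 46))) + 2421 = (2534 + (-1581 + ((-41 - 255) + 46))) + 2421 = (2534 + (-1581 + (-296 + 46))) + 2421 = (2534 + (-1581 - 250)) + 2421 = (2534 - 1831) + 2421 = 703 + 2421 = 3124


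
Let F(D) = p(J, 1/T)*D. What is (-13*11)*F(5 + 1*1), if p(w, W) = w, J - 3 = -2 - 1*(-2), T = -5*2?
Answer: -2574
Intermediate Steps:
T = -10
J = 3 (J = 3 + (-2 - 1*(-2)) = 3 + (-2 + 2) = 3 + 0 = 3)
F(D) = 3*D
(-13*11)*F(5 + 1*1) = (-13*11)*(3*(5 + 1*1)) = -429*(5 + 1) = -429*6 = -143*18 = -2574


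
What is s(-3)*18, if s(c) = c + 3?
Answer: 0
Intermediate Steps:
s(c) = 3 + c
s(-3)*18 = (3 - 3)*18 = 0*18 = 0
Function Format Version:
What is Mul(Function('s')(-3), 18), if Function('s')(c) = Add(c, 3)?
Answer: 0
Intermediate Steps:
Function('s')(c) = Add(3, c)
Mul(Function('s')(-3), 18) = Mul(Add(3, -3), 18) = Mul(0, 18) = 0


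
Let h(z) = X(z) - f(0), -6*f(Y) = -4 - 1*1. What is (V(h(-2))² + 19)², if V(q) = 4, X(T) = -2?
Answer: 1225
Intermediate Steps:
f(Y) = ⅚ (f(Y) = -(-4 - 1*1)/6 = -(-4 - 1)/6 = -⅙*(-5) = ⅚)
h(z) = -17/6 (h(z) = -2 - 1*⅚ = -2 - ⅚ = -17/6)
(V(h(-2))² + 19)² = (4² + 19)² = (16 + 19)² = 35² = 1225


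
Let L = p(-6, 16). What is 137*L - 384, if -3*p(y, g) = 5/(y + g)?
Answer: -2441/6 ≈ -406.83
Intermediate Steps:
p(y, g) = -5/(3*(g + y)) (p(y, g) = -5/(3*(y + g)) = -5/(3*(g + y)))
L = -1/6 (L = -5/(3*16 + 3*(-6)) = -5/(48 - 18) = -5/30 = -5*1/30 = -1/6 ≈ -0.16667)
137*L - 384 = 137*(-1/6) - 384 = -137/6 - 384 = -2441/6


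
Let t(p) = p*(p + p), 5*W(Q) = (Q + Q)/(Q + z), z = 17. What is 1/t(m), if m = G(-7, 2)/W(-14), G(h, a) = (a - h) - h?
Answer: 49/7200 ≈ 0.0068056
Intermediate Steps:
G(h, a) = a - 2*h
W(Q) = 2*Q/(5*(17 + Q)) (W(Q) = ((Q + Q)/(Q + 17))/5 = ((2*Q)/(17 + Q))/5 = (2*Q/(17 + Q))/5 = 2*Q/(5*(17 + Q)))
m = -60/7 (m = (2 - 2*(-7))/(((⅖)*(-14)/(17 - 14))) = (2 + 14)/(((⅖)*(-14)/3)) = 16/(((⅖)*(-14)*(⅓))) = 16/(-28/15) = 16*(-15/28) = -60/7 ≈ -8.5714)
t(p) = 2*p² (t(p) = p*(2*p) = 2*p²)
1/t(m) = 1/(2*(-60/7)²) = 1/(2*(3600/49)) = 1/(7200/49) = 49/7200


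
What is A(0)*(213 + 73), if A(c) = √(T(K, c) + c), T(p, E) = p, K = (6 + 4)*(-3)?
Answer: 286*I*√30 ≈ 1566.5*I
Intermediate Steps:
K = -30 (K = 10*(-3) = -30)
A(c) = √(-30 + c)
A(0)*(213 + 73) = √(-30 + 0)*(213 + 73) = √(-30)*286 = (I*√30)*286 = 286*I*√30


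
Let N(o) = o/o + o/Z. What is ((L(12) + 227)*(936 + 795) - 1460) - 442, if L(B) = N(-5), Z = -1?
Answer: 401421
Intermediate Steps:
N(o) = 1 - o (N(o) = o/o + o/(-1) = 1 + o*(-1) = 1 - o)
L(B) = 6 (L(B) = 1 - 1*(-5) = 1 + 5 = 6)
((L(12) + 227)*(936 + 795) - 1460) - 442 = ((6 + 227)*(936 + 795) - 1460) - 442 = (233*1731 - 1460) - 442 = (403323 - 1460) - 442 = 401863 - 442 = 401421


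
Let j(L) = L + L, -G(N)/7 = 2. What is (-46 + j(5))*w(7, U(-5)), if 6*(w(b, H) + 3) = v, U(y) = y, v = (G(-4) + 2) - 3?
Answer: 198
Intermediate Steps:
G(N) = -14 (G(N) = -7*2 = -14)
v = -15 (v = (-14 + 2) - 3 = -12 - 3 = -15)
j(L) = 2*L
w(b, H) = -11/2 (w(b, H) = -3 + (⅙)*(-15) = -3 - 5/2 = -11/2)
(-46 + j(5))*w(7, U(-5)) = (-46 + 2*5)*(-11/2) = (-46 + 10)*(-11/2) = -36*(-11/2) = 198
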